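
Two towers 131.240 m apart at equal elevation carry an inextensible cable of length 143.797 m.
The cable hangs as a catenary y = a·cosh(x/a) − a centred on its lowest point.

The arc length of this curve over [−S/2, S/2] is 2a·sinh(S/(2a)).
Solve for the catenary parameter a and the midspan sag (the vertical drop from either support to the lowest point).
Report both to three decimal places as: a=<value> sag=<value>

a=87.823 sag=25.677

seed: a₀ = √(S³/(24(L−S))) = √(131.240³/(24·12.557)) = 86.606555
iter 1: u=0.757679  f(a)=+3.654e-01  f'(a)=-3.070e-01  a ← 86.606555 − (+3.654e-01/-3.070e-01) = 87.796903
iter 2: u=0.747407  f(a)=+7.670e-03  f'(a)=-2.942e-01  a ← 87.796903 − (+7.670e-03/-2.942e-01) = 87.822972
iter 3: u=0.747185  f(a)=+3.540e-06  f'(a)=-2.939e-01  a ← 87.822972 − (+3.540e-06/-2.939e-01) = 87.822984
iter 4: u=0.747185  f(a)=+7.390e-13  f'(a)=-2.939e-01  a ← 87.822984 − (+7.390e-13/-2.939e-01) = 87.822984
converged: |Δa| < 1e-12 after 4 iterations
sag = a·(cosh(S/(2a)) − 1) = 87.822984·(cosh(0.747185) − 1) = 25.677108
T_max/T_min = cosh(S/(2a)) = 1.292373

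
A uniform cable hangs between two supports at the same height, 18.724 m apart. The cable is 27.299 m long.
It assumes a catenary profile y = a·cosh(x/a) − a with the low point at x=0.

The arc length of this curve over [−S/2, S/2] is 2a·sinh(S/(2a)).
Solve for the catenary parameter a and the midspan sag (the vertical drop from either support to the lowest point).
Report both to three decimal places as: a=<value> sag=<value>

seed: a₀ = √(S³/(24(L−S))) = √(18.724³/(24·8.575)) = 5.647747
iter 1: u=1.657652  f(a)=+1.258e+00  f'(a)=-3.957e+00  a ← 5.647747 − (+1.258e+00/-3.957e+00) = 5.965704
iter 2: u=1.569303  f(a)=+1.141e-01  f'(a)=-3.269e+00  a ← 5.965704 − (+1.141e-01/-3.269e+00) = 6.000595
iter 3: u=1.560179  f(a)=+1.144e-03  f'(a)=-3.204e+00  a ← 6.000595 − (+1.144e-03/-3.204e+00) = 6.000952
iter 4: u=1.560086  f(a)=+1.176e-07  f'(a)=-3.203e+00  a ← 6.000952 − (+1.176e-07/-3.203e+00) = 6.000952
iter 5: u=1.560086  f(a)=-3.553e-15  f'(a)=-3.203e+00  a ← 6.000952 − (-3.553e-15/-3.203e+00) = 6.000952
converged: |Δa| < 1e-12 after 5 iterations
sag = a·(cosh(S/(2a)) − 1) = 6.000952·(cosh(1.560086) − 1) = 8.909456
T_max/T_min = cosh(S/(2a)) = 2.484674

a=6.001 sag=8.909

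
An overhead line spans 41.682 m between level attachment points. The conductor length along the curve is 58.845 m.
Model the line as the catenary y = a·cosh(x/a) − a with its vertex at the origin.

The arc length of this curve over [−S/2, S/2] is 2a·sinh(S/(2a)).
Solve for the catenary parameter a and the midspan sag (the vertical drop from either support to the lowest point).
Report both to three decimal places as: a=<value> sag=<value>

a=14.011 sag=18.577

seed: a₀ = √(S³/(24(L−S))) = √(41.682³/(24·17.163)) = 13.259300
iter 1: u=1.571802  f(a)=+2.249e+00  f'(a)=-3.287e+00  a ← 13.259300 − (+2.249e+00/-3.287e+00) = 13.943468
iter 2: u=1.494678  f(a)=+1.858e-01  f'(a)=-2.765e+00  a ← 13.943468 − (+1.858e-01/-2.765e+00) = 14.010673
iter 3: u=1.487509  f(a)=+1.520e-03  f'(a)=-2.720e+00  a ← 14.010673 − (+1.520e-03/-2.720e+00) = 14.011232
iter 4: u=1.487449  f(a)=+1.036e-07  f'(a)=-2.719e+00  a ← 14.011232 − (+1.036e-07/-2.719e+00) = 14.011233
iter 5: u=1.487449  f(a)=+7.105e-15  f'(a)=-2.719e+00  a ← 14.011233 − (+7.105e-15/-2.719e+00) = 14.011233
converged: |Δa| < 1e-12 after 5 iterations
sag = a·(cosh(S/(2a)) − 1) = 14.011233·(cosh(1.487449) − 1) = 18.577080
T_max/T_min = cosh(S/(2a)) = 2.325871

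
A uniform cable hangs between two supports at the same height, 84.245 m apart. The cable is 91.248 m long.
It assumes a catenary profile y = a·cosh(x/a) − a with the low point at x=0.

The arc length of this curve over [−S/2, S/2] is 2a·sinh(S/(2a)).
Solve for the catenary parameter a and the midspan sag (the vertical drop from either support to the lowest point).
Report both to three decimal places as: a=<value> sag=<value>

a=60.374 sag=15.300

seed: a₀ = √(S³/(24(L−S))) = √(84.245³/(24·7.003)) = 59.644241
iter 1: u=0.706229  f(a)=+1.767e-01  f'(a)=-2.467e-01  a ← 59.644241 − (+1.767e-01/-2.467e-01) = 60.360473
iter 2: u=0.697849  f(a)=+3.234e-03  f'(a)=-2.378e-01  a ← 60.360473 − (+3.234e-03/-2.378e-01) = 60.374072
iter 3: u=0.697692  f(a)=+1.128e-06  f'(a)=-2.376e-01  a ← 60.374072 − (+1.128e-06/-2.376e-01) = 60.374077
iter 4: u=0.697692  f(a)=+1.421e-13  f'(a)=-2.376e-01  a ← 60.374077 − (+1.421e-13/-2.376e-01) = 60.374077
converged: |Δa| < 1e-12 after 4 iterations
sag = a·(cosh(S/(2a)) − 1) = 60.374077·(cosh(0.697692) − 1) = 15.300083
T_max/T_min = cosh(S/(2a)) = 1.253421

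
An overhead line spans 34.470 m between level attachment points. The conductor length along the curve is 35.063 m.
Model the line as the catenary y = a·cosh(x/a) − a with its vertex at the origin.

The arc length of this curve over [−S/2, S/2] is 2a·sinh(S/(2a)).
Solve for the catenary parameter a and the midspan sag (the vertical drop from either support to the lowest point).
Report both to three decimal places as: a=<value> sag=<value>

seed: a₀ = √(S³/(24(L−S))) = √(34.470³/(24·0.593)) = 53.644964
iter 1: u=0.321279  f(a)=+3.068e-03  f'(a)=-2.234e-02  a ← 53.644964 − (+3.068e-03/-2.234e-02) = 53.782313
iter 2: u=0.320459  f(a)=+1.182e-05  f'(a)=-2.217e-02  a ← 53.782313 − (+1.182e-05/-2.217e-02) = 53.782846
iter 3: u=0.320455  f(a)=+1.771e-10  f'(a)=-2.216e-02  a ← 53.782846 − (+1.771e-10/-2.216e-02) = 53.782846
iter 4: u=0.320455  f(a)=+0.000e+00  f'(a)=-2.216e-02  a ← 53.782846 − (+0.000e+00/-2.216e-02) = 53.782846
converged: |Δa| < 1e-12 after 4 iterations
sag = a·(cosh(S/(2a)) − 1) = 53.782846·(cosh(0.320455) − 1) = 2.785237
T_max/T_min = cosh(S/(2a)) = 1.051787

a=53.783 sag=2.785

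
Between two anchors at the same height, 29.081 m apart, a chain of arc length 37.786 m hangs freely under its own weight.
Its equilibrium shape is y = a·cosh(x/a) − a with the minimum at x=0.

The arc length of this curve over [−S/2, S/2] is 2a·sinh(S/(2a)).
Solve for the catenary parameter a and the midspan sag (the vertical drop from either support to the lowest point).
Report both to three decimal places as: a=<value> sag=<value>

a=11.307 sag=10.711

seed: a₀ = √(S³/(24(L−S))) = √(29.081³/(24·8.705)) = 10.849857
iter 1: u=1.340156  f(a)=+8.160e-01  f'(a)=-1.912e+00  a ← 10.849857 − (+8.160e-01/-1.912e+00) = 11.276645
iter 2: u=1.289435  f(a)=+5.062e-02  f'(a)=-1.681e+00  a ← 11.276645 − (+5.062e-02/-1.681e+00) = 11.306749
iter 3: u=1.286002  f(a)=+2.233e-04  f'(a)=-1.667e+00  a ← 11.306749 − (+2.233e-04/-1.667e+00) = 11.306883
iter 4: u=1.285987  f(a)=+4.386e-09  f'(a)=-1.667e+00  a ← 11.306883 − (+4.386e-09/-1.667e+00) = 11.306883
iter 5: u=1.285987  f(a)=+0.000e+00  f'(a)=-1.667e+00  a ← 11.306883 − (+0.000e+00/-1.667e+00) = 11.306883
converged: |Δa| < 1e-12 after 5 iterations
sag = a·(cosh(S/(2a)) − 1) = 11.306883·(cosh(1.285987) − 1) = 10.711088
T_max/T_min = cosh(S/(2a)) = 1.947307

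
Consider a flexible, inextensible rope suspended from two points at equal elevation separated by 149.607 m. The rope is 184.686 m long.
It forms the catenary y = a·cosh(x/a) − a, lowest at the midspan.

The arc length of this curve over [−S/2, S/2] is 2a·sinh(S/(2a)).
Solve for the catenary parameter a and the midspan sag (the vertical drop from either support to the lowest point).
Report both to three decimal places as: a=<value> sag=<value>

seed: a₀ = √(S³/(24(L−S))) = √(149.607³/(24·35.079)) = 63.066488
iter 1: u=1.186105  f(a)=+2.552e+00  f'(a)=-1.277e+00  a ← 63.066488 − (+2.552e+00/-1.277e+00) = 65.064754
iter 2: u=1.149678  f(a)=+1.263e-01  f'(a)=-1.153e+00  a ← 65.064754 − (+1.263e-01/-1.153e+00) = 65.174255
iter 3: u=1.147746  f(a)=+3.451e-04  f'(a)=-1.147e+00  a ← 65.174255 − (+3.451e-04/-1.147e+00) = 65.174556
iter 4: u=1.147741  f(a)=+2.592e-09  f'(a)=-1.147e+00  a ← 65.174556 − (+2.592e-09/-1.147e+00) = 65.174556
iter 5: u=1.147741  f(a)=+2.842e-14  f'(a)=-1.147e+00  a ← 65.174556 − (+2.842e-14/-1.147e+00) = 65.174556
converged: |Δa| < 1e-12 after 5 iterations
sag = a·(cosh(S/(2a)) − 1) = 65.174556·(cosh(1.147741) − 1) = 47.851779
T_max/T_min = cosh(S/(2a)) = 1.734210

a=65.175 sag=47.852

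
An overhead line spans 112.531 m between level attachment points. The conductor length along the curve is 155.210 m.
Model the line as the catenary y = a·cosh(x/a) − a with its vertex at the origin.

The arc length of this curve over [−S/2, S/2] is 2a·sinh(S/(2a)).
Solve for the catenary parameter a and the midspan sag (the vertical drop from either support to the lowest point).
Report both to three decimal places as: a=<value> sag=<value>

seed: a₀ = √(S³/(24(L−S))) = √(112.531³/(24·42.679)) = 37.298857
iter 1: u=1.508505  f(a)=+5.128e+00  f'(a)=-2.853e+00  a ← 37.298857 − (+5.128e+00/-2.853e+00) = 39.095859
iter 2: u=1.439168  f(a)=+3.939e-01  f'(a)=-2.430e+00  a ← 39.095859 − (+3.939e-01/-2.430e+00) = 39.257908
iter 3: u=1.433227  f(a)=+2.751e-03  f'(a)=-2.397e+00  a ← 39.257908 − (+2.751e-03/-2.397e+00) = 39.259056
iter 4: u=1.433185  f(a)=+1.363e-07  f'(a)=-2.396e+00  a ← 39.259056 − (+1.363e-07/-2.396e+00) = 39.259056
iter 5: u=1.433185  f(a)=+0.000e+00  f'(a)=-2.396e+00  a ← 39.259056 − (+0.000e+00/-2.396e+00) = 39.259056
converged: |Δa| < 1e-12 after 5 iterations
sag = a·(cosh(S/(2a)) − 1) = 39.259056·(cosh(1.433185) − 1) = 47.711108
T_max/T_min = cosh(S/(2a)) = 2.215289

a=39.259 sag=47.711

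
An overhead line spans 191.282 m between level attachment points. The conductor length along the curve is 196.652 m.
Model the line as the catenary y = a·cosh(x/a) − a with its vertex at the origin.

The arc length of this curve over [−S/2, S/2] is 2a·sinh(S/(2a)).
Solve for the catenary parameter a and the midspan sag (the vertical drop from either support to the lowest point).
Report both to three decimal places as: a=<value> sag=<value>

seed: a₀ = √(S³/(24(L−S))) = √(191.282³/(24·5.370)) = 233.033518
iter 1: u=0.410417  f(a)=+4.541e-02  f'(a)=-4.687e-02  a ← 233.033518 − (+4.541e-02/-4.687e-02) = 234.002363
iter 2: u=0.408718  f(a)=+2.847e-04  f'(a)=-4.628e-02  a ← 234.002363 − (+2.847e-04/-4.628e-02) = 234.008516
iter 3: u=0.408707  f(a)=+1.135e-08  f'(a)=-4.628e-02  a ← 234.008516 − (+1.135e-08/-4.628e-02) = 234.008516
iter 4: u=0.408707  f(a)=-2.842e-14  f'(a)=-4.628e-02  a ← 234.008516 − (-2.842e-14/-4.628e-02) = 234.008516
converged: |Δa| < 1e-12 after 4 iterations
sag = a·(cosh(S/(2a)) − 1) = 234.008516·(cosh(0.408707) − 1) = 19.818173
T_max/T_min = cosh(S/(2a)) = 1.084690

a=234.009 sag=19.818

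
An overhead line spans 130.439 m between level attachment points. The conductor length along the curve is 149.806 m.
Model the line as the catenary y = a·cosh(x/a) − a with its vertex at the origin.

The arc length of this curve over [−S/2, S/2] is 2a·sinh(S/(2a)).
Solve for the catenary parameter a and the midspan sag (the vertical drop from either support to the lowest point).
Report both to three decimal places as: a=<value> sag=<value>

a=70.588 sag=32.335

seed: a₀ = √(S³/(24(L−S))) = √(130.439³/(24·19.367)) = 69.099419
iter 1: u=0.943850  f(a)=+8.812e-01  f'(a)=-6.121e-01  a ← 69.099419 − (+8.812e-01/-6.121e-01) = 70.539009
iter 2: u=0.924588  f(a)=+2.829e-02  f'(a)=-5.734e-01  a ← 70.539009 − (+2.829e-02/-5.734e-01) = 70.588350
iter 3: u=0.923941  f(a)=+3.130e-05  f'(a)=-5.721e-01  a ← 70.588350 − (+3.130e-05/-5.721e-01) = 70.588404
iter 4: u=0.923941  f(a)=+3.840e-11  f'(a)=-5.721e-01  a ← 70.588404 − (+3.840e-11/-5.721e-01) = 70.588404
converged: |Δa| < 1e-12 after 4 iterations
sag = a·(cosh(S/(2a)) − 1) = 70.588404·(cosh(0.923941) − 1) = 32.334782
T_max/T_min = cosh(S/(2a)) = 1.458075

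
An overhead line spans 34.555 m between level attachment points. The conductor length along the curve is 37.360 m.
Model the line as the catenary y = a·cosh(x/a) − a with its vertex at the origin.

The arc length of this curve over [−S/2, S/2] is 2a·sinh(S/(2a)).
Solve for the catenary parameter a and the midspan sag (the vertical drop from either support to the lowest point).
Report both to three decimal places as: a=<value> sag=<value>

seed: a₀ = √(S³/(24(L−S))) = √(34.555³/(24·2.805)) = 24.756788
iter 1: u=0.697889  f(a)=+6.911e-02  f'(a)=-2.378e-01  a ← 24.756788 − (+6.911e-02/-2.378e-01) = 25.047351
iter 2: u=0.689793  f(a)=+1.235e-03  f'(a)=-2.294e-01  a ← 25.047351 − (+1.235e-03/-2.294e-01) = 25.052737
iter 3: u=0.689645  f(a)=+4.108e-07  f'(a)=-2.292e-01  a ← 25.052737 − (+4.108e-07/-2.292e-01) = 25.052739
iter 4: u=0.689645  f(a)=+4.263e-14  f'(a)=-2.292e-01  a ← 25.052739 − (+4.263e-14/-2.292e-01) = 25.052739
converged: |Δa| < 1e-12 after 4 iterations
sag = a·(cosh(S/(2a)) − 1) = 25.052739·(cosh(0.689645) − 1) = 6.197575
T_max/T_min = cosh(S/(2a)) = 1.247381

a=25.053 sag=6.198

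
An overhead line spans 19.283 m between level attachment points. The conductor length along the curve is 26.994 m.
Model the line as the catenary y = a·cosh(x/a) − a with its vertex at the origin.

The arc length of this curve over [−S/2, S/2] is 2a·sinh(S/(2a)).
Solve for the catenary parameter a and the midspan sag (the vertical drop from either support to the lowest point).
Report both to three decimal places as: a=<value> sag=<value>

seed: a₀ = √(S³/(24(L−S))) = √(19.283³/(24·7.711)) = 6.224449
iter 1: u=1.548972  f(a)=+9.797e-01  f'(a)=-3.125e+00  a ← 6.224449 − (+9.797e-01/-3.125e+00) = 6.537915
iter 2: u=1.474706  f(a)=+7.887e-02  f'(a)=-2.641e+00  a ← 6.537915 − (+7.887e-02/-2.641e+00) = 6.567783
iter 3: u=1.467999  f(a)=+6.101e-04  f'(a)=-2.600e+00  a ← 6.567783 − (+6.101e-04/-2.600e+00) = 6.568018
iter 4: u=1.467947  f(a)=+3.713e-08  f'(a)=-2.600e+00  a ← 6.568018 − (+3.713e-08/-2.600e+00) = 6.568018
iter 5: u=1.467947  f(a)=-3.553e-15  f'(a)=-2.600e+00  a ← 6.568018 − (-3.553e-15/-2.600e+00) = 6.568018
converged: |Δa| < 1e-12 after 5 iterations
sag = a·(cosh(S/(2a)) − 1) = 6.568018·(cosh(1.467947) − 1) = 8.442241
T_max/T_min = cosh(S/(2a)) = 2.285356

a=6.568 sag=8.442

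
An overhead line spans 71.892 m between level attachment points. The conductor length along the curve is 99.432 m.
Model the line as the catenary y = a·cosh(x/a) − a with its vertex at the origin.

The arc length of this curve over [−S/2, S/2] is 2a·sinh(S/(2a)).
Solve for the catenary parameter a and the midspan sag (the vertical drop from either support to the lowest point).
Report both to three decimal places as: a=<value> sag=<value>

a=24.968 sag=30.666

seed: a₀ = √(S³/(24(L−S))) = √(71.892³/(24·27.540)) = 23.710093
iter 1: u=1.516063  f(a)=+3.344e+00  f'(a)=-2.903e+00  a ← 23.710093 − (+3.344e+00/-2.903e+00) = 24.862039
iter 2: u=1.445819  f(a)=+2.591e-01  f'(a)=-2.469e+00  a ← 24.862039 − (+2.591e-01/-2.469e+00) = 24.967004
iter 3: u=1.439740  f(a)=+1.845e-03  f'(a)=-2.434e+00  a ← 24.967004 − (+1.845e-03/-2.434e+00) = 24.967762
iter 4: u=1.439697  f(a)=+9.504e-08  f'(a)=-2.433e+00  a ← 24.967762 − (+9.504e-08/-2.433e+00) = 24.967762
iter 5: u=1.439697  f(a)=+0.000e+00  f'(a)=-2.433e+00  a ← 24.967762 − (+0.000e+00/-2.433e+00) = 24.967762
converged: |Δa| < 1e-12 after 5 iterations
sag = a·(cosh(S/(2a)) − 1) = 24.967762·(cosh(1.439697) − 1) = 30.665589
T_max/T_min = cosh(S/(2a)) = 2.228207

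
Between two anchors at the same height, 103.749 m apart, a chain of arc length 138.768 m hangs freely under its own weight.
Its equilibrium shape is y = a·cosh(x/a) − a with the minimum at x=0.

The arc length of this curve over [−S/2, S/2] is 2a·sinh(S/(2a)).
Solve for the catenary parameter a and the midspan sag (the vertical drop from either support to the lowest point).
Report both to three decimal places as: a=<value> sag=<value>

seed: a₀ = √(S³/(24(L−S))) = √(103.749³/(24·35.019)) = 36.451750
iter 1: u=1.423100  f(a)=+3.722e+00  f'(a)=-2.340e+00  a ← 36.451750 − (+3.722e+00/-2.340e+00) = 38.042501
iter 2: u=1.363593  f(a)=+2.575e-01  f'(a)=-2.026e+00  a ← 38.042501 − (+2.575e-01/-2.026e+00) = 38.169589
iter 3: u=1.359053  f(a)=+1.435e-03  f'(a)=-2.004e+00  a ← 38.169589 − (+1.435e-03/-2.004e+00) = 38.170305
iter 4: u=1.359028  f(a)=+4.513e-08  f'(a)=-2.004e+00  a ← 38.170305 − (+4.513e-08/-2.004e+00) = 38.170305
iter 5: u=1.359028  f(a)=+0.000e+00  f'(a)=-2.004e+00  a ← 38.170305 − (+0.000e+00/-2.004e+00) = 38.170305
converged: |Δa| < 1e-12 after 5 iterations
sag = a·(cosh(S/(2a)) − 1) = 38.170305·(cosh(1.359028) − 1) = 41.020046
T_max/T_min = cosh(S/(2a)) = 2.074659

a=38.170 sag=41.020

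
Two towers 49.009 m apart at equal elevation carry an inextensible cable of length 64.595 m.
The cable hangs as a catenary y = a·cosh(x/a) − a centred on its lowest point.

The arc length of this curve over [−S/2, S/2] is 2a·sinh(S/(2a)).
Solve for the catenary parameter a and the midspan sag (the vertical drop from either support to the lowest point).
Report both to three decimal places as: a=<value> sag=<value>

a=18.530 sag=18.705

seed: a₀ = √(S³/(24(L−S))) = √(49.009³/(24·15.586)) = 17.739477
iter 1: u=1.381354  f(a)=+1.556e+00  f'(a)=-2.116e+00  a ← 17.739477 − (+1.556e+00/-2.116e+00) = 18.474947
iter 2: u=1.326364  f(a)=+1.020e-01  f'(a)=-1.847e+00  a ← 18.474947 − (+1.020e-01/-1.847e+00) = 18.530185
iter 3: u=1.322410  f(a)=+5.064e-04  f'(a)=-1.829e+00  a ← 18.530185 − (+5.064e-04/-1.829e+00) = 18.530462
iter 4: u=1.322390  f(a)=+1.261e-08  f'(a)=-1.829e+00  a ← 18.530462 − (+1.261e-08/-1.829e+00) = 18.530462
iter 5: u=1.322390  f(a)=+0.000e+00  f'(a)=-1.829e+00  a ← 18.530462 − (+0.000e+00/-1.829e+00) = 18.530462
converged: |Δa| < 1e-12 after 5 iterations
sag = a·(cosh(S/(2a)) − 1) = 18.530462·(cosh(1.322390) − 1) = 18.705361
T_max/T_min = cosh(S/(2a)) = 2.009438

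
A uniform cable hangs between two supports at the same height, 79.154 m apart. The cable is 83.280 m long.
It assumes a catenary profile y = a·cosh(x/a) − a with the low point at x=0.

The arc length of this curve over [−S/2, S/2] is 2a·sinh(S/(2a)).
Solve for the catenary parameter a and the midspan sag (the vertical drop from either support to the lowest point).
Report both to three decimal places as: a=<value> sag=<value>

a=71.315 sag=11.267

seed: a₀ = √(S³/(24(L−S))) = √(79.154³/(24·4.126)) = 70.768350
iter 1: u=0.559247  f(a)=+6.500e-02  f'(a)=-1.203e-01  a ← 70.768350 − (+6.500e-02/-1.203e-01) = 71.308730
iter 2: u=0.555009  f(a)=+7.521e-04  f'(a)=-1.175e-01  a ← 71.308730 − (+7.521e-04/-1.175e-01) = 71.315130
iter 3: u=0.554959  f(a)=+1.033e-07  f'(a)=-1.175e-01  a ← 71.315130 − (+1.033e-07/-1.175e-01) = 71.315131
iter 4: u=0.554959  f(a)=+1.421e-14  f'(a)=-1.175e-01  a ← 71.315131 − (+1.421e-14/-1.175e-01) = 71.315131
converged: |Δa| < 1e-12 after 4 iterations
sag = a·(cosh(S/(2a)) − 1) = 71.315131·(cosh(0.554959) − 1) = 11.266571
T_max/T_min = cosh(S/(2a)) = 1.157983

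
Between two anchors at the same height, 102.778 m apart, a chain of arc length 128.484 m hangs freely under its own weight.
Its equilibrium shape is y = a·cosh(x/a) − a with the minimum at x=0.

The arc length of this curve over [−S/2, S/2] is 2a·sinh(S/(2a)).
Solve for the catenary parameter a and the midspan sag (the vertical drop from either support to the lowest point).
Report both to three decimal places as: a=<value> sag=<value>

seed: a₀ = √(S³/(24(L−S))) = √(102.778³/(24·25.706)) = 41.949556
iter 1: u=1.225019  f(a)=+1.999e+00  f'(a)=-1.420e+00  a ← 41.949556 − (+1.999e+00/-1.420e+00) = 43.357810
iter 2: u=1.185231  f(a)=+1.051e-01  f'(a)=-1.274e+00  a ← 43.357810 − (+1.051e-01/-1.274e+00) = 43.440297
iter 3: u=1.182980  f(a)=+3.260e-04  f'(a)=-1.266e+00  a ← 43.440297 − (+3.260e-04/-1.266e+00) = 43.440554
iter 4: u=1.182973  f(a)=+3.158e-09  f'(a)=-1.266e+00  a ← 43.440554 − (+3.158e-09/-1.266e+00) = 43.440554
iter 5: u=1.182973  f(a)=+0.000e+00  f'(a)=-1.266e+00  a ← 43.440554 − (+0.000e+00/-1.266e+00) = 43.440554
converged: |Δa| < 1e-12 after 5 iterations
sag = a·(cosh(S/(2a)) − 1) = 43.440554·(cosh(1.182973) − 1) = 34.110180
T_max/T_min = cosh(S/(2a)) = 1.785215

a=43.441 sag=34.110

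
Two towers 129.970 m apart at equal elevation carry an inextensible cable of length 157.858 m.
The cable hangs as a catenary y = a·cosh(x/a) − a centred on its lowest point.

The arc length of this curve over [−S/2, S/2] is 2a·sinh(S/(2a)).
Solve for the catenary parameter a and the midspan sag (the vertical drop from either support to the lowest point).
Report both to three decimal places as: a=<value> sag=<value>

a=59.032 sag=39.530

seed: a₀ = √(S³/(24(L−S))) = √(129.970³/(24·27.888)) = 57.273058
iter 1: u=1.134652  f(a)=+1.851e+00  f'(a)=-1.105e+00  a ← 57.273058 − (+1.851e+00/-1.105e+00) = 58.948156
iter 2: u=1.102409  f(a)=+8.432e-02  f'(a)=-1.007e+00  a ← 58.948156 − (+8.432e-02/-1.007e+00) = 59.031930
iter 3: u=1.100845  f(a)=+1.934e-04  f'(a)=-1.002e+00  a ← 59.031930 − (+1.934e-04/-1.002e+00) = 59.032123
iter 4: u=1.100841  f(a)=+1.023e-09  f'(a)=-1.002e+00  a ← 59.032123 − (+1.023e-09/-1.002e+00) = 59.032123
iter 5: u=1.100841  f(a)=-2.842e-14  f'(a)=-1.002e+00  a ← 59.032123 − (-2.842e-14/-1.002e+00) = 59.032123
converged: |Δa| < 1e-12 after 5 iterations
sag = a·(cosh(S/(2a)) − 1) = 59.032123·(cosh(1.100841) − 1) = 39.530439
T_max/T_min = cosh(S/(2a)) = 1.669643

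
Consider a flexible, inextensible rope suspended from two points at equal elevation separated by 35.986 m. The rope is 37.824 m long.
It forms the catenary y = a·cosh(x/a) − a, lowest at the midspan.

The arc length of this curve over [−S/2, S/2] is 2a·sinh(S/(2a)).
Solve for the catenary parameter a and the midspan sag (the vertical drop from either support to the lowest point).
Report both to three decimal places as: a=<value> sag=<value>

a=32.749 sag=5.068

seed: a₀ = √(S³/(24(L−S))) = √(35.986³/(24·1.838)) = 32.502891
iter 1: u=0.553582  f(a)=+2.837e-02  f'(a)=-1.166e-01  a ← 32.502891 − (+2.837e-02/-1.166e-01) = 32.746192
iter 2: u=0.549468  f(a)=+3.217e-04  f'(a)=-1.140e-01  a ← 32.746192 − (+3.217e-04/-1.140e-01) = 32.749015
iter 3: u=0.549421  f(a)=+4.242e-08  f'(a)=-1.139e-01  a ← 32.749015 − (+4.242e-08/-1.139e-01) = 32.749015
iter 4: u=0.549421  f(a)=+0.000e+00  f'(a)=-1.139e-01  a ← 32.749015 − (+0.000e+00/-1.139e-01) = 32.749015
converged: |Δa| < 1e-12 after 4 iterations
sag = a·(cosh(S/(2a)) − 1) = 32.749015·(cosh(0.549421) − 1) = 5.068464
T_max/T_min = cosh(S/(2a)) = 1.154767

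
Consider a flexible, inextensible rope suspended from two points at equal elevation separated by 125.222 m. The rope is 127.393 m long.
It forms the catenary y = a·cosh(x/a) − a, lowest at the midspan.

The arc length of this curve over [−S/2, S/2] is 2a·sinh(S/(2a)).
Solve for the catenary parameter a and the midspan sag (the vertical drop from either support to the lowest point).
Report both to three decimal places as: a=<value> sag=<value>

seed: a₀ = √(S³/(24(L−S))) = √(125.222³/(24·2.171)) = 194.126767
iter 1: u=0.322526  f(a)=+1.132e-02  f'(a)=-2.260e-02  a ← 194.126767 − (+1.132e-02/-2.260e-02) = 194.627632
iter 2: u=0.321696  f(a)=+4.396e-05  f'(a)=-2.243e-02  a ← 194.627632 − (+4.396e-05/-2.243e-02) = 194.629592
iter 3: u=0.321693  f(a)=+6.687e-10  f'(a)=-2.242e-02  a ← 194.629592 − (+6.687e-10/-2.242e-02) = 194.629592
iter 4: u=0.321693  f(a)=-1.421e-14  f'(a)=-2.242e-02  a ← 194.629592 − (-1.421e-14/-2.242e-02) = 194.629592
converged: |Δa| < 1e-12 after 4 iterations
sag = a·(cosh(S/(2a)) − 1) = 194.629592·(cosh(0.321693) − 1) = 10.157913
T_max/T_min = cosh(S/(2a)) = 1.052191

a=194.630 sag=10.158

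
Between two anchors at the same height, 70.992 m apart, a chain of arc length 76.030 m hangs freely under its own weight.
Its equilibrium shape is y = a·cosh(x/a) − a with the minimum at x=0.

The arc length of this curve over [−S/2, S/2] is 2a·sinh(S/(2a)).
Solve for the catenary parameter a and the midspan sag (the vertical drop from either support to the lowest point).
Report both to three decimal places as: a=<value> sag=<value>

a=54.967 sag=11.865

seed: a₀ = √(S³/(24(L−S))) = √(70.992³/(24·5.038)) = 54.397559
iter 1: u=0.652529  f(a)=+1.084e-01  f'(a)=-1.932e-01  a ← 54.397559 − (+1.084e-01/-1.932e-01) = 54.958278
iter 2: u=0.645872  f(a)=+1.698e-03  f'(a)=-1.872e-01  a ← 54.958278 − (+1.698e-03/-1.872e-01) = 54.967348
iter 3: u=0.645765  f(a)=+4.318e-07  f'(a)=-1.871e-01  a ← 54.967348 − (+4.318e-07/-1.871e-01) = 54.967350
iter 4: u=0.645765  f(a)=+1.421e-14  f'(a)=-1.871e-01  a ← 54.967350 − (+1.421e-14/-1.871e-01) = 54.967350
converged: |Δa| < 1e-12 after 4 iterations
sag = a·(cosh(S/(2a)) − 1) = 54.967350·(cosh(0.645765) − 1) = 11.864901
T_max/T_min = cosh(S/(2a)) = 1.215854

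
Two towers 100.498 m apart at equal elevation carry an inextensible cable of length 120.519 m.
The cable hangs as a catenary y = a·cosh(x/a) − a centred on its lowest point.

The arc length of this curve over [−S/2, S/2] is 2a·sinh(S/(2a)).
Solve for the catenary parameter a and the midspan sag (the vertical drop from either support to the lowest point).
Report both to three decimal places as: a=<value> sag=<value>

seed: a₀ = √(S³/(24(L−S))) = √(100.498³/(24·20.021)) = 45.960805
iter 1: u=1.093301  f(a)=+1.231e+00  f'(a)=-9.799e-01  a ← 45.960805 − (+1.231e+00/-9.799e-01) = 47.217242
iter 2: u=1.064209  f(a)=+5.229e-02  f'(a)=-8.983e-01  a ← 47.217242 − (+5.229e-02/-8.983e-01) = 47.275457
iter 3: u=1.062898  f(a)=+1.036e-04  f'(a)=-8.947e-01  a ← 47.275457 − (+1.036e-04/-8.947e-01) = 47.275573
iter 4: u=1.062896  f(a)=+4.084e-10  f'(a)=-8.947e-01  a ← 47.275573 − (+4.084e-10/-8.947e-01) = 47.275573
iter 5: u=1.062896  f(a)=+1.421e-14  f'(a)=-8.947e-01  a ← 47.275573 − (+1.421e-14/-8.947e-01) = 47.275573
converged: |Δa| < 1e-12 after 5 iterations
sag = a·(cosh(S/(2a)) − 1) = 47.275573·(cosh(1.062896) − 1) = 29.315465
T_max/T_min = cosh(S/(2a)) = 1.620098

a=47.276 sag=29.315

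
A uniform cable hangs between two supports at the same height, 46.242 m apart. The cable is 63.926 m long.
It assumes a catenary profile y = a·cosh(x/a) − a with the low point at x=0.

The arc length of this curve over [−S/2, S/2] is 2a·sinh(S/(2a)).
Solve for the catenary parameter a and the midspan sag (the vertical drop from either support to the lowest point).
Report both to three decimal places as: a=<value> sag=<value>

seed: a₀ = √(S³/(24(L−S))) = √(46.242³/(24·17.684)) = 15.263673
iter 1: u=1.514773  f(a)=+2.143e+00  f'(a)=-2.894e+00  a ← 15.263673 − (+2.143e+00/-2.894e+00) = 16.004193
iter 2: u=1.444684  f(a)=+1.658e-01  f'(a)=-2.462e+00  a ← 16.004193 − (+1.658e-01/-2.462e+00) = 16.071550
iter 3: u=1.438629  f(a)=+1.177e-03  f'(a)=-2.427e+00  a ← 16.071550 − (+1.177e-03/-2.427e+00) = 16.072035
iter 4: u=1.438586  f(a)=+6.022e-08  f'(a)=-2.427e+00  a ← 16.072035 − (+6.022e-08/-2.427e+00) = 16.072035
iter 5: u=1.438586  f(a)=-2.132e-14  f'(a)=-2.427e+00  a ← 16.072035 − (-2.132e-14/-2.427e+00) = 16.072035
converged: |Δa| < 1e-12 after 5 iterations
sag = a·(cosh(S/(2a)) − 1) = 16.072035·(cosh(1.438586) − 1) = 19.704265
T_max/T_min = cosh(S/(2a)) = 2.225997

a=16.072 sag=19.704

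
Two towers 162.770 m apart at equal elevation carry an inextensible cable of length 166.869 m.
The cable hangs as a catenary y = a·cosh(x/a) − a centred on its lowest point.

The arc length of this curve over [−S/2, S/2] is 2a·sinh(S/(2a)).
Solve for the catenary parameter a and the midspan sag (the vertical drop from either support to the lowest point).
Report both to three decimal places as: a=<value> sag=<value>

seed: a₀ = √(S³/(24(L−S))) = √(162.770³/(24·4.099)) = 209.371211
iter 1: u=0.388712  f(a)=+3.108e-02  f'(a)=-3.975e-02  a ← 209.371211 − (+3.108e-02/-3.975e-02) = 210.153067
iter 2: u=0.387265  f(a)=+1.750e-04  f'(a)=-3.930e-02  a ← 210.153067 − (+1.750e-04/-3.930e-02) = 210.157518
iter 3: u=0.387257  f(a)=+5.614e-09  f'(a)=-3.930e-02  a ← 210.157518 − (+5.614e-09/-3.930e-02) = 210.157518
iter 4: u=0.387257  f(a)=-2.842e-14  f'(a)=-3.930e-02  a ← 210.157518 − (-2.842e-14/-3.930e-02) = 210.157518
converged: |Δa| < 1e-12 after 4 iterations
sag = a·(cosh(S/(2a)) − 1) = 210.157518·(cosh(0.387257) − 1) = 15.956387
T_max/T_min = cosh(S/(2a)) = 1.075926

a=210.158 sag=15.956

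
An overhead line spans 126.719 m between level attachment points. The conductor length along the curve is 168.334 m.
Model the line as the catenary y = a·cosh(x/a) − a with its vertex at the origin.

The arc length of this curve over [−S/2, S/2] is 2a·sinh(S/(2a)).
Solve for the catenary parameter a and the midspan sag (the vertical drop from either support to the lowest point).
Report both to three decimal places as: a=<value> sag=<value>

a=47.211 sag=49.293

seed: a₀ = √(S³/(24(L−S))) = √(126.719³/(24·41.615)) = 45.136932
iter 1: u=1.403717  f(a)=+4.298e+00  f'(a)=-2.234e+00  a ← 45.136932 − (+4.298e+00/-2.234e+00) = 47.060856
iter 2: u=1.346331  f(a)=+2.901e-01  f'(a)=-1.942e+00  a ← 47.060856 − (+2.901e-01/-1.942e+00) = 47.210247
iter 3: u=1.342071  f(a)=+1.533e-03  f'(a)=-1.921e+00  a ← 47.210247 − (+1.533e-03/-1.921e+00) = 47.211045
iter 4: u=1.342048  f(a)=+4.329e-08  f'(a)=-1.921e+00  a ← 47.211045 − (+4.329e-08/-1.921e+00) = 47.211045
iter 5: u=1.342048  f(a)=+0.000e+00  f'(a)=-1.921e+00  a ← 47.211045 − (+0.000e+00/-1.921e+00) = 47.211045
converged: |Δa| < 1e-12 after 5 iterations
sag = a·(cosh(S/(2a)) − 1) = 47.211045·(cosh(1.342048) − 1) = 49.292668
T_max/T_min = cosh(S/(2a)) = 2.044092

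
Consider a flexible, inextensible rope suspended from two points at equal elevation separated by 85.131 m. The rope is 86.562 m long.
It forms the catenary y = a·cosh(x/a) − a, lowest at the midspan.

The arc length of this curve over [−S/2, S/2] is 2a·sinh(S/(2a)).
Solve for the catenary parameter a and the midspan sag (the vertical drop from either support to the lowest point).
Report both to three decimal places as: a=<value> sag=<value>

a=134.368 sag=6.799

seed: a₀ = √(S³/(24(L−S))) = √(85.131³/(24·1.431)) = 134.031280
iter 1: u=0.317579  f(a)=+7.234e-03  f'(a)=-2.157e-02  a ← 134.031280 − (+7.234e-03/-2.157e-02) = 134.366645
iter 2: u=0.316786  f(a)=+2.724e-05  f'(a)=-2.141e-02  a ← 134.366645 − (+2.724e-05/-2.141e-02) = 134.367918
iter 3: u=0.316783  f(a)=+3.895e-10  f'(a)=-2.141e-02  a ← 134.367918 − (+3.895e-10/-2.141e-02) = 134.367918
iter 4: u=0.316783  f(a)=-1.421e-14  f'(a)=-2.141e-02  a ← 134.367918 − (-1.421e-14/-2.141e-02) = 134.367918
converged: |Δa| < 1e-12 after 4 iterations
sag = a·(cosh(S/(2a)) − 1) = 134.367918·(cosh(0.316783) − 1) = 6.798588
T_max/T_min = cosh(S/(2a)) = 1.050597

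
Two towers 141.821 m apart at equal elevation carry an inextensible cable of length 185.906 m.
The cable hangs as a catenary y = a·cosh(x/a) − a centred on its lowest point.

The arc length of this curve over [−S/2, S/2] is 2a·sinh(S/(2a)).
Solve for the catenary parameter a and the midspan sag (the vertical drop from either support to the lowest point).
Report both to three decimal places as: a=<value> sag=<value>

a=54.189 sag=53.406

seed: a₀ = √(S³/(24(L−S))) = √(141.821³/(24·44.085)) = 51.922999
iter 1: u=1.365686  f(a)=+4.299e+00  f'(a)=-2.037e+00  a ← 51.922999 − (+4.299e+00/-2.037e+00) = 54.033588
iter 2: u=1.312341  f(a)=+2.760e-01  f'(a)=-1.783e+00  a ← 54.033588 − (+2.760e-01/-1.783e+00) = 54.188398
iter 3: u=1.308592  f(a)=+1.310e-03  f'(a)=-1.766e+00  a ← 54.188398 − (+1.310e-03/-1.766e+00) = 54.189140
iter 4: u=1.308574  f(a)=+2.985e-08  f'(a)=-1.766e+00  a ← 54.189140 − (+2.985e-08/-1.766e+00) = 54.189140
iter 5: u=1.308574  f(a)=+0.000e+00  f'(a)=-1.766e+00  a ← 54.189140 − (+0.000e+00/-1.766e+00) = 54.189140
converged: |Δa| < 1e-12 after 5 iterations
sag = a·(cosh(S/(2a)) − 1) = 54.189140·(cosh(1.308574) − 1) = 53.406042
T_max/T_min = cosh(S/(2a)) = 1.985549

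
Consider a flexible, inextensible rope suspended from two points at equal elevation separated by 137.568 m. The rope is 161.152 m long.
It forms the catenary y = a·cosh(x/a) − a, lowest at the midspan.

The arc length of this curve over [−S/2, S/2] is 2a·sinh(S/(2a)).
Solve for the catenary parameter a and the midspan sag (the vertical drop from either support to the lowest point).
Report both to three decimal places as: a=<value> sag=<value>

seed: a₀ = √(S³/(24(L−S))) = √(137.568³/(24·23.584)) = 67.820624
iter 1: u=1.014205  f(a)=+1.243e+00  f'(a)=-7.697e-01  a ← 67.820624 − (+1.243e+00/-7.697e-01) = 69.435637
iter 2: u=0.990615  f(a)=+4.579e-02  f'(a)=-7.139e-01  a ← 69.435637 − (+4.579e-02/-7.139e-01) = 69.499771
iter 3: u=0.989701  f(a)=+6.739e-05  f'(a)=-7.118e-01  a ← 69.499771 − (+6.739e-05/-7.118e-01) = 69.499865
iter 4: u=0.989700  f(a)=+1.465e-10  f'(a)=-7.118e-01  a ← 69.499865 − (+1.465e-10/-7.118e-01) = 69.499865
iter 5: u=0.989700  f(a)=+0.000e+00  f'(a)=-7.118e-01  a ← 69.499865 − (+0.000e+00/-7.118e-01) = 69.499865
converged: |Δa| < 1e-12 after 5 iterations
sag = a·(cosh(S/(2a)) − 1) = 69.499865·(cosh(0.989700) − 1) = 36.908419
T_max/T_min = cosh(S/(2a)) = 1.531057

a=69.500 sag=36.908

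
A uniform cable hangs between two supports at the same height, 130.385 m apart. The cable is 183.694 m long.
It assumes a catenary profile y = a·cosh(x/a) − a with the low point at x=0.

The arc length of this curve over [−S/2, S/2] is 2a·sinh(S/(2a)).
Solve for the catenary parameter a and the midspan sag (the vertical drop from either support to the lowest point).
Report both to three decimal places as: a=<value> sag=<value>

a=43.968 sag=57.860

seed: a₀ = √(S³/(24(L−S))) = √(130.385³/(24·53.309)) = 41.623209
iter 1: u=1.566254  f(a)=+6.934e+00  f'(a)=-3.248e+00  a ← 41.623209 − (+6.934e+00/-3.248e+00) = 43.758379
iter 2: u=1.489829  f(a)=+5.693e-01  f'(a)=-2.734e+00  a ← 43.758379 − (+5.693e-01/-2.734e+00) = 43.966577
iter 3: u=1.482774  f(a)=+4.595e-03  f'(a)=-2.690e+00  a ← 43.966577 − (+4.595e-03/-2.690e+00) = 43.968285
iter 4: u=1.482716  f(a)=+3.048e-07  f'(a)=-2.690e+00  a ← 43.968285 − (+3.048e-07/-2.690e+00) = 43.968285
iter 5: u=1.482716  f(a)=+2.842e-14  f'(a)=-2.690e+00  a ← 43.968285 − (+2.842e-14/-2.690e+00) = 43.968285
converged: |Δa| < 1e-12 after 5 iterations
sag = a·(cosh(S/(2a)) − 1) = 43.968285·(cosh(1.482716) − 1) = 57.860402
T_max/T_min = cosh(S/(2a)) = 2.315958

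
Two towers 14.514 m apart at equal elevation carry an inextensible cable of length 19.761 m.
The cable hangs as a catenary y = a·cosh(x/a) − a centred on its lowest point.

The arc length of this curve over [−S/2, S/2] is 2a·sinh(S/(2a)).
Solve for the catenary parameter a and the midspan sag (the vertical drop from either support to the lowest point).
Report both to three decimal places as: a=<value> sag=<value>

a=5.175 sag=5.979

seed: a₀ = √(S³/(24(L−S))) = √(14.514³/(24·5.247)) = 4.927419
iter 1: u=1.472779  f(a)=+5.993e-01  f'(a)=-2.629e+00  a ← 4.927419 − (+5.993e-01/-2.629e+00) = 5.155402
iter 2: u=1.407650  f(a)=+4.411e-02  f'(a)=-2.255e+00  a ← 5.155402 − (+4.411e-02/-2.255e+00) = 5.174962
iter 3: u=1.402329  f(a)=+2.808e-04  f'(a)=-2.226e+00  a ← 5.174962 − (+2.808e-04/-2.226e+00) = 5.175088
iter 4: u=1.402295  f(a)=+1.154e-08  f'(a)=-2.226e+00  a ← 5.175088 − (+1.154e-08/-2.226e+00) = 5.175088
iter 5: u=1.402295  f(a)=+3.553e-15  f'(a)=-2.226e+00  a ← 5.175088 − (+3.553e-15/-2.226e+00) = 5.175088
converged: |Δa| < 1e-12 after 5 iterations
sag = a·(cosh(S/(2a)) − 1) = 5.175088·(cosh(1.402295) − 1) = 5.978648
T_max/T_min = cosh(S/(2a)) = 2.155275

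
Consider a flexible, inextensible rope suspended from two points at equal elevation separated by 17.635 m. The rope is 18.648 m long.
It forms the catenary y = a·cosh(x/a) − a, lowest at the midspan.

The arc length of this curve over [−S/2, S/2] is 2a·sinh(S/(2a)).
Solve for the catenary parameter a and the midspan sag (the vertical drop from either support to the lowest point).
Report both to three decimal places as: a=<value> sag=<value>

a=15.147 sag=2.640

seed: a₀ = √(S³/(24(L−S))) = √(17.635³/(24·1.013)) = 15.019409
iter 1: u=0.587074  f(a)=+1.760e-02  f'(a)=-1.396e-01  a ← 15.019409 − (+1.760e-02/-1.396e-01) = 15.145490
iter 2: u=0.582187  f(a)=+2.241e-04  f'(a)=-1.361e-01  a ← 15.145490 − (+2.241e-04/-1.361e-01) = 15.147137
iter 3: u=0.582123  f(a)=+3.736e-08  f'(a)=-1.360e-01  a ← 15.147137 − (+3.736e-08/-1.360e-01) = 15.147137
iter 4: u=0.582123  f(a)=+3.553e-15  f'(a)=-1.360e-01  a ← 15.147137 − (+3.553e-15/-1.360e-01) = 15.147137
converged: |Δa| < 1e-12 after 4 iterations
sag = a·(cosh(S/(2a)) − 1) = 15.147137·(cosh(0.582123) − 1) = 2.639733
T_max/T_min = cosh(S/(2a)) = 1.174273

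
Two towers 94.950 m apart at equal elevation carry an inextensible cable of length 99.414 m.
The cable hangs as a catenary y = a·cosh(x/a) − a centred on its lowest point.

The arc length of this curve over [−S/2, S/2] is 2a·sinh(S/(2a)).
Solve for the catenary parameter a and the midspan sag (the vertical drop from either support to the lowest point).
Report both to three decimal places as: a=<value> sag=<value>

seed: a₀ = √(S³/(24(L−S))) = √(94.950³/(24·4.464)) = 89.387078
iter 1: u=0.531117  f(a)=+6.339e-02  f'(a)=-1.027e-01  a ← 89.387078 − (+6.339e-02/-1.027e-01) = 90.004116
iter 2: u=0.527476  f(a)=+6.623e-04  f'(a)=-1.006e-01  a ← 90.004116 − (+6.623e-04/-1.006e-01) = 90.010700
iter 3: u=0.527437  f(a)=+7.401e-08  f'(a)=-1.006e-01  a ← 90.010700 − (+7.401e-08/-1.006e-01) = 90.010701
iter 4: u=0.527437  f(a)=+0.000e+00  f'(a)=-1.006e-01  a ← 90.010701 − (+0.000e+00/-1.006e-01) = 90.010701
converged: |Δa| < 1e-12 after 4 iterations
sag = a·(cosh(S/(2a)) − 1) = 90.010701·(cosh(0.527437) − 1) = 12.812993
T_max/T_min = cosh(S/(2a)) = 1.142350

a=90.011 sag=12.813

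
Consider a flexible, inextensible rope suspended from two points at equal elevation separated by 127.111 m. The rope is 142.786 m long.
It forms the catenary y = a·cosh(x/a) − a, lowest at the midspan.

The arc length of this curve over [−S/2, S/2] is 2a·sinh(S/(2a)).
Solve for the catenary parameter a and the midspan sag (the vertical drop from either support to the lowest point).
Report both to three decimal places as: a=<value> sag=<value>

a=75.216 sag=28.487

seed: a₀ = √(S³/(24(L−S))) = √(127.111³/(24·15.675)) = 73.886536
iter 1: u=0.860177  f(a)=+5.902e-01  f'(a)=-4.565e-01  a ← 73.886536 − (+5.902e-01/-4.565e-01) = 75.179367
iter 2: u=0.845385  f(a)=+1.585e-02  f'(a)=-4.323e-01  a ← 75.179367 − (+1.585e-02/-4.323e-01) = 75.216025
iter 3: u=0.844973  f(a)=+1.212e-05  f'(a)=-4.317e-01  a ← 75.216025 − (+1.212e-05/-4.317e-01) = 75.216053
iter 4: u=0.844973  f(a)=+7.134e-12  f'(a)=-4.317e-01  a ← 75.216053 − (+7.134e-12/-4.317e-01) = 75.216053
converged: |Δa| < 1e-12 after 4 iterations
sag = a·(cosh(S/(2a)) − 1) = 75.216053·(cosh(0.844973) − 1) = 28.487443
T_max/T_min = cosh(S/(2a)) = 1.378742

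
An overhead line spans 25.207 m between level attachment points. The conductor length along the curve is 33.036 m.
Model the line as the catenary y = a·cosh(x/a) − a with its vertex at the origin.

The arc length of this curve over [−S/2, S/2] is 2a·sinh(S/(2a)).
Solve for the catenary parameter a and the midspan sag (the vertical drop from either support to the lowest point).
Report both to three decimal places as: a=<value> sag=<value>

seed: a₀ = √(S³/(24(L−S))) = √(25.207³/(24·7.829)) = 9.232578
iter 1: u=1.365112  f(a)=+7.627e-01  f'(a)=-2.034e+00  a ← 9.232578 − (+7.627e-01/-2.034e+00) = 9.607594
iter 2: u=1.311827  f(a)=+4.893e-02  f'(a)=-1.780e+00  a ← 9.607594 − (+4.893e-02/-1.780e+00) = 9.635077
iter 3: u=1.308085  f(a)=+2.319e-04  f'(a)=-1.764e+00  a ← 9.635077 − (+2.319e-04/-1.764e+00) = 9.635209
iter 4: u=1.308067  f(a)=+5.266e-09  f'(a)=-1.764e+00  a ← 9.635209 − (+5.266e-09/-1.764e+00) = 9.635209
iter 5: u=1.308067  f(a)=+0.000e+00  f'(a)=-1.764e+00  a ← 9.635209 − (+0.000e+00/-1.764e+00) = 9.635209
converged: |Δa| < 1e-12 after 5 iterations
sag = a·(cosh(S/(2a)) − 1) = 9.635209·(cosh(1.308067) − 1) = 9.487594
T_max/T_min = cosh(S/(2a)) = 1.984680

a=9.635 sag=9.488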